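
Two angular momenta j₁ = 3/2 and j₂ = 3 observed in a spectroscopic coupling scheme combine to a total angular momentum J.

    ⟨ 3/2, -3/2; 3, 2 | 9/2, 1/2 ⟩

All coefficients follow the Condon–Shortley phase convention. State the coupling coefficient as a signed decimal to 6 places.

triangle: 0!*3!*6!/10! = 4320/3628800
(j±m)!: 0!*3!*5!*1!*5!*4! = 2073600
prefactor² = (2J+1)*Δ*N² = 172800/7
  k=0: +1/(0!*0!*3!*5!*0!*1!) = 1/720
Σ = 1/720  ⇒  CG² = 172800/7*(1/720)² = 1/21
CG = +√(1/21) = +0.218218

+0.218218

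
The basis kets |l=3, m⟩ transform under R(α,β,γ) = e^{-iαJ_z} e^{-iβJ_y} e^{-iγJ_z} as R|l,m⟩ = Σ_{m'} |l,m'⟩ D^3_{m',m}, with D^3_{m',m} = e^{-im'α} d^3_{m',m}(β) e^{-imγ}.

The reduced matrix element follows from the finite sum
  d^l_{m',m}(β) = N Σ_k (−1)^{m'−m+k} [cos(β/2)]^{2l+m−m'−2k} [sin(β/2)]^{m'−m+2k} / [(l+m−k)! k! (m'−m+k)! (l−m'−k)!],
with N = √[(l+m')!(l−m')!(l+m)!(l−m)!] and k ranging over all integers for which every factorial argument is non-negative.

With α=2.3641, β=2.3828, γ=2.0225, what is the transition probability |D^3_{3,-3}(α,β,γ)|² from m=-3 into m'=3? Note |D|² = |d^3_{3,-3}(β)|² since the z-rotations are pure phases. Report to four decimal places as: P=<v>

Split into d^3_{3,-3}(β=2.3828) × two z-phases.
c=cos(2.382800/2)=0.370360, s=sin(2.382800/2)=0.928888; N=√[720·1·1·720]=720.000000
k∈{0} keeps every argument non-negative
  k=0: (−1)^6·720.0000/(720)·0.3704^0·0.9289^6 = +0.642364
d^3_{3,-3}(2.3828) = +0.642364
|D^3_{3,-3}|² = |d^3_{3,-3}(β)|² = (+0.642364)² = 0.412631 (the z-rotation phases have unit modulus)

P=0.4126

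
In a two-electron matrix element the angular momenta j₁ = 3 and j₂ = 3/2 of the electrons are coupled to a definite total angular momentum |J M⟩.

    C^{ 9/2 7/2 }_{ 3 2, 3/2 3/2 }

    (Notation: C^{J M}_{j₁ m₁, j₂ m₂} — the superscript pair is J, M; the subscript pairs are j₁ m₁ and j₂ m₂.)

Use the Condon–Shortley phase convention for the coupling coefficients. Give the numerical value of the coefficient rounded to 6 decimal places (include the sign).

triangle: 0!·6!·3!/10! = 4320/3628800
(j±m)!: 5!·1!·3!·0!·8!·1! = 29030400
prefactor² = (2J+1)·Δ·N² = 345600
  k=0: +1/(0!·0!·1!·3!·5!·0!) = 1/720
Σ = 1/720  ⇒  CG² = 345600·(1/720)² = 2/3
CG = +√(2/3) = +0.816497

+0.816497  (= +√(2/3))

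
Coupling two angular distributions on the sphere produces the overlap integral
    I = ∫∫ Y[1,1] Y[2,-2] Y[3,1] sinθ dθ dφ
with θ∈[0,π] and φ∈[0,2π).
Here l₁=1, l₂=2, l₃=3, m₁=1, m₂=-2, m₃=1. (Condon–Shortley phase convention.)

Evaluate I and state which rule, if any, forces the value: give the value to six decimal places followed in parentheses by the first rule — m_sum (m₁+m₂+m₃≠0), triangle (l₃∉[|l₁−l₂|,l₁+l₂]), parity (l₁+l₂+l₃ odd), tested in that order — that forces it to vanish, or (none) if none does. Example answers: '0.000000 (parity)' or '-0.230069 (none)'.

m-sum 0 ✓  L=6 even ✓  1≤3≤3 ✓
Π(2lᵢ+1) = 3×5×7 = 105
triangle coeff Δ(1,2,3) = 1/105
Σ_t [0,0]: t=0:+1/4 = 1/4
(3j)²=3/35 [(1 2 3; 0 0 0)], sign=-1
Σ_t [0,0]: t=0:+1/48 = 1/48
(3j)²=1/105 [(1 2 3; 1 -2 1)], sign=+1
⇒ 4πI² = 3/35
I = (-1)√(3/35/(4π)) = -0.08258890
No selection rule forces the value: the integral is nonzero (none).

-0.082589 (none)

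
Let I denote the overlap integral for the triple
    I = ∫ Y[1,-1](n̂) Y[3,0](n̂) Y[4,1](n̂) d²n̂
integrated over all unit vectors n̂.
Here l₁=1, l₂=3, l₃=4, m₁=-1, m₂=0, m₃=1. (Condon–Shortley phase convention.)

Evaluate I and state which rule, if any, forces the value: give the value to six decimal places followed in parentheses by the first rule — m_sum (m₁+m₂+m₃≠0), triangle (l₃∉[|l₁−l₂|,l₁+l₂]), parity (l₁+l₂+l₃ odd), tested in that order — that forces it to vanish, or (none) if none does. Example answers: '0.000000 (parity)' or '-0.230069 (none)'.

-0.194664 (none)

m-sum 0 ✓  L=8 even ✓  2≤4≤4 ✓
Π(2lᵢ+1) = 3×7×9 = 189
triangle coeff Δ(1,3,4) = 1/252
Σ_t [0,0]: t=0:+1/36 = 1/36
(3j)²=4/63 [(1 3 4; 0 0 0)], sign=+1
Σ_t [0,0]: t=0:+1/72 = 1/72
(3j)²=5/126 [(1 3 4; -1 0 1)], sign=-1
⇒ 4πI² = 10/21
I = (-1)√(10/21/(4π)) = -0.19466390
No selection rule forces the value: the integral is nonzero (none).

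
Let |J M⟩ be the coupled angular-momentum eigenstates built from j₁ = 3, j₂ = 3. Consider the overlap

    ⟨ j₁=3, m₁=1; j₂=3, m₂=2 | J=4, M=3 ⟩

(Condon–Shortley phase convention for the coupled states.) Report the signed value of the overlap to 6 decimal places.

triangle: 2!·4!·4!/11! = 1152/39916800
(j±m)!: 4!·2!·5!·1!·7!·1! = 29030400
prefactor² = (2J+1)·Δ·N² = 82944/11
  k=1: −1/(1!·1!·1!·4!·3!·0!) = -1/144
  k=2: +1/(2!·0!·0!·3!·4!·1!) = 1/288
Σ = -1/288  ⇒  CG² = 82944/11·(-1/288)² = 1/11
CG = −√(1/11) = -0.301511

-0.301511  (= −√(1/11))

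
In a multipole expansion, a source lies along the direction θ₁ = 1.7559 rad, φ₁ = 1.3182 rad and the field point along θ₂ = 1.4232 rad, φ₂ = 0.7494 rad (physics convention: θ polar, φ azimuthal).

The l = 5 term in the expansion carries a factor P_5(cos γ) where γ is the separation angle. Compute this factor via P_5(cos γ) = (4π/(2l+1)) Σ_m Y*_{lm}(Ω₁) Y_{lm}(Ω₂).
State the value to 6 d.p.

-0.407853

Addition theorem: P_5(cos γ) = (4π/11) Σ_m Y*_{lm}(Ω₁) Y_{lm}(Ω₂), m = −5…5:
  [-5]  conj(Y_{5,-5})(Ω₁) = +0.405806+0.129014i ; Y_{5,-5}(Ω₂) = -0.361341+0.250086i ; Δ = -0.178899+0.054868i
  [-4]  conj(Y_{5,-4})(Ω₁) = -0.134021+0.213572i ; Y_{5,-4}(Ω₂) = -0.204470-0.029647i ; Δ = +0.033735-0.039696i
  [-3]  conj(Y_{5,-3})(Ω₁) = +0.156958+0.165873i ; Y_{5,-3}(Ω₂) = +0.168990+0.210088i ; Δ = -0.008324+0.061006i
  [-2]  conj(Y_{5,-2})(Ω₁) = -0.236911+0.131027i ; Y_{5,-2}(Ω₂) = -0.016403+0.227433i ; Δ = -0.025914-0.056031i
  [-1]  conj(Y_{5,-1})(Ω₁) = +0.043262+0.167609i ; Y_{5,-1}(Ω₂) = +0.163984-0.152583i ; Δ = +0.032668+0.020884i
  [+0]  conj(Y_{5,0})(Ω₁) = -0.273386-0.000000i ; Y_{5,0}(Ω₂) = +0.232452+0.000000i ; Δ = -0.063549-0.000000i
  [+1]  conj(Y_{5,1})(Ω₁) = -0.043262+0.167609i ; Y_{5,1}(Ω₂) = -0.163984-0.152583i ; Δ = +0.032668-0.020884i
  [+2]  conj(Y_{5,2})(Ω₁) = -0.236911-0.131027i ; Y_{5,2}(Ω₂) = -0.016403-0.227433i ; Δ = -0.025914+0.056031i
  [+3]  conj(Y_{5,3})(Ω₁) = -0.156958+0.165873i ; Y_{5,3}(Ω₂) = -0.168990+0.210088i ; Δ = -0.008324-0.061006i
  [+4]  conj(Y_{5,4})(Ω₁) = -0.134021-0.213572i ; Y_{5,4}(Ω₂) = -0.204470+0.029647i ; Δ = +0.033735+0.039696i
  [+5]  conj(Y_{5,5})(Ω₁) = -0.405806+0.129014i ; Y_{5,5}(Ω₂) = +0.361341+0.250086i ; Δ = -0.178899-0.054868i
Σ over m = -0.357015+0.000000i; ×(4π/11) → -0.407853+0.000000i. Real part: -0.407853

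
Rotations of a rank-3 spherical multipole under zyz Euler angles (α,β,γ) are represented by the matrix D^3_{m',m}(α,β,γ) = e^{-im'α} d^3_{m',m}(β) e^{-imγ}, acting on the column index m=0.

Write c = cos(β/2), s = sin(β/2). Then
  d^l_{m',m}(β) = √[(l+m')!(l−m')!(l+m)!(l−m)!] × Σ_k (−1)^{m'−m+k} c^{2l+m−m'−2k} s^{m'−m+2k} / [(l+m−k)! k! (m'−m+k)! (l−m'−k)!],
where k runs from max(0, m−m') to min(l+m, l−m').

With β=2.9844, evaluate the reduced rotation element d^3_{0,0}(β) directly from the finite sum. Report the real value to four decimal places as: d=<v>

d=-0.9272

d^3_{0,0}(β=2.9844) via the finite sum:
Half-angle: c=0.078515, s=0.996913. N=√(6·6·6·6)=36.000000
k: max(0,(0)−(0))=0 … min(3+(0),3−(0))=3
  k=0: (−1)^0·36.0000/(36)·0.0785^6·0.9969^0 = +0.000000
  k=1: (−1)^1·36.0000/(4)·0.0785^4·0.9969^2 = -0.000340
  k=2: (−1)^2·36.0000/(4)·0.0785^2·0.9969^4 = +0.054800
  k=3: (−1)^3·36.0000/(36)·0.0785^0·0.9969^6 = -0.981620
d^3_{0,0}(2.9844) = +0.000000 -0.000340 +0.054800 -0.981620 = -0.927159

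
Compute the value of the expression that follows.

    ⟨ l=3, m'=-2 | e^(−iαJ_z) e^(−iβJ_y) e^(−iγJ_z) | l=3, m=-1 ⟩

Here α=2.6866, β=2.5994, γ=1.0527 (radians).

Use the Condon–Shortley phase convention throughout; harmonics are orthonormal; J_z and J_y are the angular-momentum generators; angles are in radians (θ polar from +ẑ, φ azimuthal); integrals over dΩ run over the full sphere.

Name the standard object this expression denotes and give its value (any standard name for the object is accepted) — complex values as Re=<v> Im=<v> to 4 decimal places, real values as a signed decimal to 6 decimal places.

This is a Wigner D-matrix element — the rotation-matrix element ⟨l m'| R(α,β,γ) |l m⟩ in the angular-momentum basis.
Split into d^3_{-2,-1}(β=2.5994) × two z-phases.
With c≡cos(β/2)=0.267788 and s≡sin(β/2)=0.963478, N=[1·120·2·24]^{1/2}=75.894664
The bounds max(0,m−m')=1 and min(l+m,l−m')=2 give 2 terms
  k=1: (−1)^0·75.8947/(24)·0.2678^5·0.9635^1 = +0.004196
  k=2: (−1)^1·75.8947/(12)·0.2678^3·0.9635^3 = -0.108625
d^3_{-2,-1}(2.5994) = +0.004196 -0.108625 = -0.104429
Attach z-rotation phases: D = e^{-i(-2)(2.6866)}·(-0.104429)·e^{-i(-1)(1.0527)} = -0.103367-0.014853i

Wigner D-matrix element, Re=-0.1034 Im=-0.0149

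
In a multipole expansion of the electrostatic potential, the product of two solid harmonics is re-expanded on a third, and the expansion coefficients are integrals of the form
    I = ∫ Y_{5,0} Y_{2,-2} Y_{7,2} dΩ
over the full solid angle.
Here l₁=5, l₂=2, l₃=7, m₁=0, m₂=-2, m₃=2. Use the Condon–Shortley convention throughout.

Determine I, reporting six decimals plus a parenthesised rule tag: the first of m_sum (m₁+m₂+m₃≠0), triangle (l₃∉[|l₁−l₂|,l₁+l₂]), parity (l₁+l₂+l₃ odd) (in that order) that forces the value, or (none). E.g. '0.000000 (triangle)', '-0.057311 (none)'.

Checks pass: Σm=0; 14 even; l₃=7∈[3,7].
(2·5+1)(2·2+1)(2·7+1) = 825
Δ: 0! 10! 4! / 15! → 1/15015
sum: t=0:+1/57600 = 1/57600
3j²(5 2 7; 0 0 0) = Δ·Π!·Σ² = 21/715  (sign -1)
sum: t=0:+1/345600 = 1/345600
3j²(5 2 7; 0 -2 2) = Δ·Π!·Σ² = 6/715  (sign -1)
combine: 4πI² = 825·21/715·6/715 = 378/1859
take √, sign +1: I = 0.12720415
No selection rule forces the value: the integral is nonzero (none).

0.127204 (none)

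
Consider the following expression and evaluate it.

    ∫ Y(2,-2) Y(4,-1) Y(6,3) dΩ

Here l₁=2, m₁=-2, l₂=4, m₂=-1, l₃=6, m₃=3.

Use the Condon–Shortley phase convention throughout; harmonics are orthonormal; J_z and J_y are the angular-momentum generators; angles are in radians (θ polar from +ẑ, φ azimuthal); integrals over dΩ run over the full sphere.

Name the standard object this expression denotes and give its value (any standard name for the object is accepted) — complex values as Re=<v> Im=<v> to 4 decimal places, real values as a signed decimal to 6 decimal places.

Gaunt coefficient, -0.178526

This is a Gaunt coefficient — the integral of a triple product of spherical harmonics over the sphere.
Rules hold: Σm=0, L=12 even, 2≤6≤6.
N = 5·9·13 = 585
Δ = 0!·4!·8!/13! = 1/6435
Racah Σ t=0..0: t=0:+1/2304 = 1/2304
⇒ 3j(2 4 6; 0 0 0)² = 5/143, sgn +1
Racah Σ t=0..0: t=0:+1/17280 = 1/17280
⇒ 3j(2 4 6; -2 -1 3)² = 14/715, sgn -1
4πI² = N·(3j₀)²·(3jₘ)² = 630/1573
I = -1·√(0.400509/4π) = -0.17852580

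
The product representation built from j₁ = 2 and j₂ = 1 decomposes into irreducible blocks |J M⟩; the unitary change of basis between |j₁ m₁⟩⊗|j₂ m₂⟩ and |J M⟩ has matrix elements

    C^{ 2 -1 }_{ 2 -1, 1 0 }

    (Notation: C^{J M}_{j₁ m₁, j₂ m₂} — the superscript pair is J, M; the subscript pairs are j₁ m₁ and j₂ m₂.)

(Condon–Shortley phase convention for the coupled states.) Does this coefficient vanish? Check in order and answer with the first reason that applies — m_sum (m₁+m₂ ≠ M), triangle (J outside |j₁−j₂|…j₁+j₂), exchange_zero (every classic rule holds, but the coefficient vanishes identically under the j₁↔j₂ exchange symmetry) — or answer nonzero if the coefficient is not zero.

m-sum: m₁+m₂ = -1+0 = -1, M = -1  ✓
triangle: |j₁−j₂| = 1 ≤ J = 2 ≤ j₁+j₂ = 3  ✓
exchange: j₁≠j₂ or m₁≠m₂ — the exchange symmetry imposes no constraint here
value check: CG = −√(1/6) = -0.408248 ≠ 0

nonzero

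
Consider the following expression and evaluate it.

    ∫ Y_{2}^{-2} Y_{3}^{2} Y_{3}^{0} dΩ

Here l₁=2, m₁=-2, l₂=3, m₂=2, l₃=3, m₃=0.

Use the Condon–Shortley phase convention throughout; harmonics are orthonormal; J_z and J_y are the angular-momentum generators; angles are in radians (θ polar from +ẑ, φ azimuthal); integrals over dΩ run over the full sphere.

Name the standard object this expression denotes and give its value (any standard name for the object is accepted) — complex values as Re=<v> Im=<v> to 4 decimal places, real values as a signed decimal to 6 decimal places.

Gaunt coefficient, -0.188063

This is a Gaunt coefficient — the integral of a triple product of spherical harmonics over the sphere.
Checks pass: Σm=0; 8 even; l₃=3∈[1,5].
(2·2+1)(2·3+1)(2·3+1) = 245
Δ: 2! 2! 4! / 9! → 1/3780
sum: t=0:+1/24 t=1:−1/4 t=2:+1/24 = -1/6
3j²(2 3 3; 0 0 0) = Δ·Π!·Σ² = 4/105  (sign +1)
sum: t=2:+1/24 = 1/24
3j²(2 3 3; -2 2 0) = Δ·Π!·Σ² = 1/21  (sign -1)
combine: 4πI² = 245·4/105·1/21 = 4/9
take √, sign -1: I = -0.18806319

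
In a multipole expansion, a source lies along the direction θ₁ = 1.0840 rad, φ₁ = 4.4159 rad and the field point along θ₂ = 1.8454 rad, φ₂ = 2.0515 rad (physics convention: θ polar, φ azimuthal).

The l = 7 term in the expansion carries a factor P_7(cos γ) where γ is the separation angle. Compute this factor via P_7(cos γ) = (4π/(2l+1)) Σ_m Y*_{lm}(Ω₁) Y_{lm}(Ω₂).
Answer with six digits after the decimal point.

-0.032261

Expand P_7 via completeness: Σ_{m} conj(Y_{7,m}) at Ω₁ times Y_{7,m} at Ω₂ —
  m=-7: Y*=+0.184413-0.101856i  Y=-0.084771-0.373242i  product -0.053650-0.060196i
  m=-6: Y*=+0.086212+0.408207i  Y=-0.390167-0.102695i  product +0.008284-0.168122i
  m=-5: Y*=-0.363665-0.032214i  Y=+0.008996-0.009890i  product -0.003590+0.003307i
  m=-4: Y*=-0.012202+0.030127i  Y=-0.120384-0.327738i  product +0.011343+0.000372i
  m=-3: Y*=-0.272622-0.221059i  Y=-0.105656-0.013672i  product +0.025782+0.027083i
  m=-2: Y*=+0.105434-0.071049i  Y=+0.172891-0.247691i  product +0.000630-0.038399i
  m=-1: Y*=-0.087972-0.287968i  Y=-0.068822-0.131969i  product -0.031948+0.031428i
  m=+0: Y*=+0.167441-0.000000i  Y=+0.285414+0.000000i  product +0.047790+0.000000i
  m=+1: Y*=+0.087972-0.287968i  Y=+0.068822-0.131969i  product -0.031948-0.031428i
  m=+2: Y*=+0.105434+0.071049i  Y=+0.172891+0.247691i  product +0.000630+0.038399i
  m=+3: Y*=+0.272622-0.221059i  Y=+0.105656-0.013672i  product +0.025782-0.027083i
  m=+4: Y*=-0.012202-0.030127i  Y=-0.120384+0.327738i  product +0.011343-0.000372i
  m=+5: Y*=+0.363665-0.032214i  Y=-0.008996-0.009890i  product -0.003590-0.003307i
  m=+6: Y*=+0.086212-0.408207i  Y=-0.390167+0.102695i  product +0.008284+0.168122i
  m=+7: Y*=-0.184413-0.101856i  Y=+0.084771-0.373242i  product -0.053650+0.060196i
Σ over m = -0.038509+0.000000i; ×(4π/15) → -0.032261+0.000000i. Real part: -0.032261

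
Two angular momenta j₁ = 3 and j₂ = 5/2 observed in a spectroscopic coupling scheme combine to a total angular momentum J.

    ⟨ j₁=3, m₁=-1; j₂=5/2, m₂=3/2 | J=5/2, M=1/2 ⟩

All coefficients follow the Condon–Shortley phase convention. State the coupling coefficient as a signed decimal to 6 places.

j₁+j₂−J=3  J+j₁−j₂=3  J−j₁+j₂=2  j₁+j₂+J+1=9
(j₁±m₁, j₂±m₂, J±M) = (2,4,4,1,3,2)
P² = 576/35
sum k=2..3:
  [2] +1/8 = 1/8
  [3] −1/12 = -1/12
S = 1/24
C² = P²·S² = 1/35 ; C = +0.169031

+0.169031  (= +√(1/35))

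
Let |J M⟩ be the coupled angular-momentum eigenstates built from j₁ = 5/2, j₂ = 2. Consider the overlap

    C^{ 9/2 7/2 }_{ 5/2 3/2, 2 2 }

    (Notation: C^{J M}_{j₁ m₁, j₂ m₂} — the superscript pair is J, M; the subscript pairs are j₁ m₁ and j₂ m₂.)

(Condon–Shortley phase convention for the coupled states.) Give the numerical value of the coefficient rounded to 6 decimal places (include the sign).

+0.745356

j₁+j₂−J=0  J+j₁−j₂=5  J−j₁+j₂=4  j₁+j₂+J+1=10
(j₁±m₁, j₂±m₂, J±M) = (4,1,4,0,8,1)
P² = 184320
sum k=0..0:
  [0] +1/576 = 1/576
S = 1/576
C² = P²·S² = 5/9 ; C = +0.745356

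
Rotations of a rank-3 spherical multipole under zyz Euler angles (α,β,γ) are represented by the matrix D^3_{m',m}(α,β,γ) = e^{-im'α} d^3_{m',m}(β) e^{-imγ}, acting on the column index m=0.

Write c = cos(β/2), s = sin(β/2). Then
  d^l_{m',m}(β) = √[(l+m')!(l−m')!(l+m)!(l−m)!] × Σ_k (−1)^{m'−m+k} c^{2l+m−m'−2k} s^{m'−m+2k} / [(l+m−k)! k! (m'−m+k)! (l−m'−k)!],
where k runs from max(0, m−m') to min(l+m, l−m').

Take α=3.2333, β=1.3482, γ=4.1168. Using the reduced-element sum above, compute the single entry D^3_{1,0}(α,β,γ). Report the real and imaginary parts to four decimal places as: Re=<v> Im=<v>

Re=-0.3181 Im=0.0293

First d^3_{1,0}(β=1.3482), then the phase factors e^{-i(1)α} and e^{-i(0)γ}:
c=cos(1.348200/2)=0.781269, s=sin(1.348200/2)=0.624194; N=√[24·2·6·6]=41.569219
k∈{0,1,2} keeps every argument non-negative
  k=0: (−1)^1·41.5692/(12)·0.7813^5·0.6242^1 = -0.629381
  k=1: (−1)^2·41.5692/(4)·0.7813^3·0.6242^3 = +1.205240
  k=2: (−1)^3·41.5692/(12)·0.7813^1·0.6242^5 = -0.256443
d^3_{1,0}(1.3482) = -0.629381 +1.205240 -0.256443 = +0.319416
D = (-0.995798+0.091579i)·(+0.319416)·(+1.000000+0.000000i) = -0.318074+0.029252i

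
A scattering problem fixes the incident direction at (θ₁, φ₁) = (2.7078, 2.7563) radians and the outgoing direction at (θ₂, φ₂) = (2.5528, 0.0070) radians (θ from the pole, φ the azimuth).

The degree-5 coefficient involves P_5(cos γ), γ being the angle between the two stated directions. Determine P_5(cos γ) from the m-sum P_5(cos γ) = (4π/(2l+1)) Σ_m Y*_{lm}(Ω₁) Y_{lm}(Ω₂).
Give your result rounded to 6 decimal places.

-0.001029

Term-by-term m-sum for l=5 (normalisation 4π/11 = 1.142397):
  m=-5: (0.00212 + 0.00571j) × (0.02450 - 0.00086j) = 0.00006 + 0.00014j  (running Σ = 0.00006 + 0.00014j)
  m=-4: (-0.00123 + 0.04155j) × (-0.11606 + 0.00325j) = 0.00001 - 0.00483j  (running Σ = 0.00006 - 0.00469j)
  m=-3: (-0.06638 + 0.15069j) × (0.30949 - 0.00650j) = -0.01956 + 0.04707j  (running Σ = -0.01950 + 0.04238j)
  m=-2: (-0.28654 + 0.27818j) × (-0.46713 + 0.00654j) = 0.13203 - 0.13182j  (running Σ = 0.11253 - 0.08944j)
  m=-1: (-0.46267 + 0.18764j) × (0.24222 - 0.00170j) = -0.11175 + 0.04623j  (running Σ = 0.00079 - 0.04320j)
  m=0: (-0.00775 + 0.00000j) × (0.31889 + 0.00000j) = -0.00247 + 0.00000j  (running Σ = -0.00169 - 0.04320j)
  m=1: (0.46267 + 0.18764j) × (-0.24222 - 0.00170j) = -0.11175 - 0.04623j  (running Σ = -0.11344 - 0.08944j)
  m=2: (-0.28654 - 0.27818j) × (-0.46713 - 0.00654j) = 0.13203 + 0.13182j  (running Σ = 0.01860 + 0.04238j)
  m=3: (0.06638 + 0.15069j) × (-0.30949 - 0.00650j) = -0.01956 - 0.04707j  (running Σ = -0.00097 - 0.00469j)
  m=4: (-0.00123 - 0.04155j) × (-0.11606 - 0.00325j) = 0.00001 + 0.00483j  (running Σ = -0.00096 + 0.00014j)
  m=5: (-0.00212 + 0.00571j) × (-0.02450 - 0.00086j) = 0.00006 - 0.00014j  (running Σ = -0.00090 - 0.00000j)
Total Σ_m = -0.00090 - 0.00000j. Multiply by 1.142397: -0.00103 - 0.00000j. P_5(cos γ) = -0.001029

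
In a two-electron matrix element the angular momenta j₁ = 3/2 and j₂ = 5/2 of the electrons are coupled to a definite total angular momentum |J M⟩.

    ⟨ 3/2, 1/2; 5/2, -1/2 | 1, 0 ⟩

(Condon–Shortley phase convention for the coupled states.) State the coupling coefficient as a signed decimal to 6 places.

-0.547723  (= −√(3/10))

triangle: 3!·0!·2!/6! = 12/720
(j±m)!: 2!·1!·2!·3!·1!·1! = 24
prefactor² = (2J+1)·Δ·N² = 6/5
  k=1: −1/(1!·2!·0!·1!·0!·1!) = -1/2
Σ = -1/2  ⇒  CG² = 6/5·(-1/2)² = 3/10
CG = −√(3/10) = -0.547723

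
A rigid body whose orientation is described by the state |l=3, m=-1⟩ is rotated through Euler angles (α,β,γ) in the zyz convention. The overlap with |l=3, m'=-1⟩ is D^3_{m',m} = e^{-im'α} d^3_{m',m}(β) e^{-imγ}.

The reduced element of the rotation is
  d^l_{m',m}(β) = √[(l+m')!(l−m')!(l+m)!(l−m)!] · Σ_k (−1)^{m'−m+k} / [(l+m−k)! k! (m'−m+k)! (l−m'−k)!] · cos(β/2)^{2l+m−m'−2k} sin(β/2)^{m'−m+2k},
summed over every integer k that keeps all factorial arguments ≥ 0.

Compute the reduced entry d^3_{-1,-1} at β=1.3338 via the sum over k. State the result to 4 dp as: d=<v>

d^3_{-1,-1}(β=1.3338) via the finite sum:
c=cos(1.333800/2)=0.785743, s=sin(1.333800/2)=0.618553; N=√[2·24·2·24]=48.000000
k: max(0,(-1)−(-1))=0 … min(3+(-1),3−(-1))=2
  k=0: (−1)^0·48.0000/(48)·0.7857^6·0.6186^0 = +0.235333
  k=1: (−1)^1·48.0000/(6)·0.7857^4·0.6186^2 = -1.166718
  k=2: (−1)^2·48.0000/(8)·0.7857^2·0.6186^4 = +0.542276
d^3_{-1,-1}(1.3338) = +0.235333 -1.166718 +0.542276 = -0.389109

d=-0.3891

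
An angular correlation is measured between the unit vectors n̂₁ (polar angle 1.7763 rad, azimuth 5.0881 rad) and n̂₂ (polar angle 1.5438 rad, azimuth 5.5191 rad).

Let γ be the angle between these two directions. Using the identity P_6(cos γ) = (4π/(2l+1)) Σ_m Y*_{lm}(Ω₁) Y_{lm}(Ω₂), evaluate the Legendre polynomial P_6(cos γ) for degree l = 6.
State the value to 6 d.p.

Term-by-term m-sum for l=6 (normalisation 4π/13 = 0.966644):
  m=-6: Y*=(0.268517, -0.329705)  Y=(-0.061473, -0.478093)  product (-0.174136, -0.108108)
  m=-5: Y*=(-0.292612, -0.093009)  Y=(-0.035093, -0.028311)  product (0.007636, 0.011548)
  m=-4: Y*=(-0.012058, -0.177181)  Y=(0.352123, -0.030092)  product (-0.009578, -0.062027)
  m=-3: Y*=(-0.286310, 0.136073)  Y=(0.034709, -0.039457)  product (-0.004568, 0.016020)
  m=-2: Y*=(-0.070178, -0.065564)  Y=(0.013687, 0.320903)  product (0.020079, -0.023418)
  m=-1: Y*=(-0.114995, 0.291534)  Y=(0.039956, 0.038288)  product (-0.015757, 0.007246)
  m=+0: Y*=(-0.073565, -0.000000)  Y=(-0.312993, 0.000000)  product (0.023025, 0.000000)
  m=+1: Y*=(0.114995, 0.291534)  Y=(-0.039956, 0.038288)  product (-0.015757, -0.007246)
  m=+2: Y*=(-0.070178, 0.065564)  Y=(0.013687, -0.320903)  product (0.020079, 0.023418)
  m=+3: Y*=(0.286310, 0.136073)  Y=(-0.034709, -0.039457)  product (-0.004568, -0.016020)
  m=+4: Y*=(-0.012058, 0.177181)  Y=(0.352123, 0.030092)  product (-0.009578, 0.062027)
  m=+5: Y*=(0.292612, -0.093009)  Y=(0.035093, -0.028311)  product (0.007636, -0.011548)
  m=+6: Y*=(0.268517, 0.329705)  Y=(-0.061473, 0.478093)  product (-0.174136, 0.108108)
Σ over m = (-0.329624, 0.000000); ×(4π/13) → (-0.318629, 0.000000). Real part: -0.318629

-0.318629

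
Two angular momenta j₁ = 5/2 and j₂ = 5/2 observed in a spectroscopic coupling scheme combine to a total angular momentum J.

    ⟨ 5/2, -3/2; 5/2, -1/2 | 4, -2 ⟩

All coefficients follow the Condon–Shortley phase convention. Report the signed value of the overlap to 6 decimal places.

√[9·1!4!4!/10! · 1!4!2!3!2!6!] = √(20736/35)
  +(−1)^0/∏(0,1,4,2,0,2)! = 1/96  (running 1/96)
  +(−1)^1/∏(1,0,3,1,1,3)! = -1/36  (running -5/288)
⟨..|..⟩ = √(20736/35)·(-5/288) = -0.422577

−√(5/28) = -0.422577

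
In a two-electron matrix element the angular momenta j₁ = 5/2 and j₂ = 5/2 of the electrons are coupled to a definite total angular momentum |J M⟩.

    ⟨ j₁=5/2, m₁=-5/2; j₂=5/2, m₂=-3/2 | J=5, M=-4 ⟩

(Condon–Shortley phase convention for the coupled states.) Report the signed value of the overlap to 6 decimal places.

j₁+j₂−J=0  J+j₁−j₂=5  J−j₁+j₂=5  j₁+j₂+J+1=11
(j₁±m₁, j₂±m₂, J±M) = (0,5,1,4,1,9)
P² = 4147200
sum k=0..0:
  [0] +1/2880 = 1/2880
S = 1/2880
C² = P²·S² = 1/2 ; C = +0.707107

+0.707107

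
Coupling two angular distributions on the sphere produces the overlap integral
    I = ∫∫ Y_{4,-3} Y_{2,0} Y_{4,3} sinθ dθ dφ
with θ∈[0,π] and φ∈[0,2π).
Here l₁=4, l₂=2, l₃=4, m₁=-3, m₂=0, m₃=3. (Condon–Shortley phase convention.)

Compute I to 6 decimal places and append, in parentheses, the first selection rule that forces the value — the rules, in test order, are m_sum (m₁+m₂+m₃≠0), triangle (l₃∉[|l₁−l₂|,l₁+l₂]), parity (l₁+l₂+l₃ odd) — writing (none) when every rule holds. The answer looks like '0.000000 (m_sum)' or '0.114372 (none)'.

Rules hold: Σm=0, L=10 even, 2≤4≤6.
N = 9·5·9 = 405
Δ = 2!·6!·2!/11! = 1/13860
Racah Σ t=0..2: t=0:+1/192 t=1:−1/36 t=2:+1/192 = -5/288
⇒ 3j(4 2 4; 0 0 0)² = 20/693, sgn -1
Racah Σ t=1..2: t=1:−1/720 t=2:+1/480 = 1/1440
⇒ 3j(4 2 4; -3 0 3)² = 7/1980, sgn -1
4πI² = N·(3j₀)²·(3jₘ)² = 5/121
I = +1·√(0.0413223/4π) = 0.05734392
No selection rule forces the value: the integral is nonzero (none).

0.057344 (none)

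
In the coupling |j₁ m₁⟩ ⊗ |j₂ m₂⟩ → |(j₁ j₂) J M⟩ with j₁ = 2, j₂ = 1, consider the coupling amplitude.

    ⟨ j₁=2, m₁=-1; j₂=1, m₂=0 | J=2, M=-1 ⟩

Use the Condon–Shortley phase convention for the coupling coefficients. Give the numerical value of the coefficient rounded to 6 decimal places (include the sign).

-0.408248  (= −√(1/6))

√[5·1!3!1!/6! · 1!3!1!1!1!3!] = √(3/2)
  +(−1)^0/∏(0,1,3,1,0,0)! = 1/6  (running 1/6)
  +(−1)^1/∏(1,0,2,0,1,1)! = -1/2  (running -1/3)
⟨..|..⟩ = √(3/2)·(-1/3) = -0.408248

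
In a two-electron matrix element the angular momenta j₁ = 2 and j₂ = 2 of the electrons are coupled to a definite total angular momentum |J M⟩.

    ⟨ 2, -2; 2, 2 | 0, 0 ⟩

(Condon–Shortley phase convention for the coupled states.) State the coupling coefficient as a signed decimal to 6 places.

+0.447214  (= +√(1/5))

j₁+j₂−J=4  J+j₁−j₂=0  J−j₁+j₂=0  j₁+j₂+J+1=5
(j₁±m₁, j₂±m₂, J±M) = (0,4,4,0,0,0)
P² = 576/5
sum k=4..4:
  [4] +1/24 = 1/24
S = 1/24
C² = P²·S² = 1/5 ; C = +0.447214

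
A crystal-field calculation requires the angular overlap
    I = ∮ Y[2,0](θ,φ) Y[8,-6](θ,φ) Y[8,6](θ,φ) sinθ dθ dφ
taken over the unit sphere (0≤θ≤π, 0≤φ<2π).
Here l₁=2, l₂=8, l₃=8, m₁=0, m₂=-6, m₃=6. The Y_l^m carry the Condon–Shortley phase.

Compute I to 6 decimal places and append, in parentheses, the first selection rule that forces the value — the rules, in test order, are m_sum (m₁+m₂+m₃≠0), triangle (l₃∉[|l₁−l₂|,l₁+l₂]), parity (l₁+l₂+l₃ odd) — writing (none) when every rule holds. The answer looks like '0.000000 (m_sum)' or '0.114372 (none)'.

Rules hold: Σm=0, L=18 even, 6≤8≤10.
N = 5·17·17 = 1445
Δ = 2!·2!·14!/19! = 1/348840
Racah Σ t=0..2: t=0:+1/116121600 t=1:−1/25401600 t=2:+1/116121600 = -1/45158400
⇒ 3j(2 8 8; 0 0 0)² = 24/1615, sgn -1
Racah Σ t=0..2: t=0:+1/3832012800 t=1:−1/6227020800 t=2:+1/348713164800 = 1/9686476800
⇒ 3j(2 8 8; 0 -6 6)² = 6/1615, sgn +1
4πI² = N·(3j₀)²·(3jₘ)² = 144/1805
I = -1·√(0.0797784/4π) = -0.07967787
No selection rule forces the value: the integral is nonzero (none).

-0.079678 (none)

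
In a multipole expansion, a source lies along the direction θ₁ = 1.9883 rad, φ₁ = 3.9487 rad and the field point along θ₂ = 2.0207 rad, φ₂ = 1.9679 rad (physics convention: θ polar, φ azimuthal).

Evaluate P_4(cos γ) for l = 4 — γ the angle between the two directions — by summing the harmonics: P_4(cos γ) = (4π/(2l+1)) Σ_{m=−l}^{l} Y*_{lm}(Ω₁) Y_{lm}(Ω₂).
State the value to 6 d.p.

Addition theorem: P_4(cos γ) = (4π/9) Σ_m Y*_{lm}(Ω₁) Y_{lm}(Ω₂), m = −4…4:
  [-4]  conj(Y_{4,-4})(Ω₁) = -0.30781 - 0.02680j ; Y_{4,-4}(Ω₂) = -0.00513 - 0.29093j ; Δ = -0.00622 + 0.08969j
  [-3]  conj(Y_{4,-3})(Ω₁) = -0.29137 + 0.25569j ; Y_{4,-3}(Ω₂) = -0.36918 - 0.14724j ; Δ = 0.14522 - 0.05150j
  [-2]  conj(Y_{4,-2})(Ω₁) = -0.00183 + 0.04214j ; Y_{4,-2}(Ω₂) = -0.06157 + 0.06266j ; Δ = -0.00253 - 0.00271j
  [-1]  conj(Y_{4,-1})(Ω₁) = -0.22424 - 0.23420j ; Y_{4,-1}(Ω₂) = -0.12010 - 0.28637j ; Δ = -0.04013 + 0.09234j
  [+0]  conj(Y_{4,0})(Ω₁) = -0.10434 + 0.00000j ; Y_{4,0}(Ω₂) = -0.15040 + 0.00000j ; Δ = 0.01569 + 0.00000j
  [+1]  conj(Y_{4,1})(Ω₁) = 0.22424 - 0.23420j ; Y_{4,1}(Ω₂) = 0.12010 - 0.28637j ; Δ = -0.04013 - 0.09234j
  [+2]  conj(Y_{4,2})(Ω₁) = -0.00183 - 0.04214j ; Y_{4,2}(Ω₂) = -0.06157 - 0.06266j ; Δ = -0.00253 + 0.00271j
  [+3]  conj(Y_{4,3})(Ω₁) = 0.29137 + 0.25569j ; Y_{4,3}(Ω₂) = 0.36918 - 0.14724j ; Δ = 0.14522 + 0.05150j
  [+4]  conj(Y_{4,4})(Ω₁) = -0.30781 + 0.02680j ; Y_{4,4}(Ω₂) = -0.00513 + 0.29093j ; Δ = -0.00622 - 0.08969j
Total Σ_m = 0.20837 + 0.00000j. Multiply by 1.396263: 0.29093 + 0.00000j. P_4(cos γ) = 0.290933

0.290933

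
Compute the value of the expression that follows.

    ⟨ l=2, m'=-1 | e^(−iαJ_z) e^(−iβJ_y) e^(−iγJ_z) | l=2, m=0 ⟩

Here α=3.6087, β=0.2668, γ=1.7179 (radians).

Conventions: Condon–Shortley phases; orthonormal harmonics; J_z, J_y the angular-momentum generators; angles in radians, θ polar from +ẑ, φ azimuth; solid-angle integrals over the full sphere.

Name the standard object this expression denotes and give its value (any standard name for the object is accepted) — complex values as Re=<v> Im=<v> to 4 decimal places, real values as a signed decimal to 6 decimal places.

This is a Wigner D-matrix element — the rotation-matrix element ⟨l m'| R(α,β,γ) |l m⟩ in the angular-momentum basis.
Split into d^2_{-1,0}(β=0.2668) × two z-phases.
With c≡cos(β/2)=0.991115 and s≡sin(β/2)=0.133005, N=[1·6·2·2]^{1/2}=4.898979
k: max(0,(0)−(-1))=1 … min(2+(0),2−(-1))=2
  k=1: (−1)^0·4.8990/(2)·0.9911^3·0.1330^1 = +0.317187
  k=2: (−1)^1·4.8990/(2)·0.9911^1·0.1330^3 = -0.005712
d^2_{-1,0}(0.2668) = +0.317187 -0.005712 = +0.311475
D = (-0.892875-0.450305i)·(+0.311475)·(+1.000000+0.000000i) = -0.278108-0.140259i

Wigner D-matrix element, Re=-0.2781 Im=-0.1403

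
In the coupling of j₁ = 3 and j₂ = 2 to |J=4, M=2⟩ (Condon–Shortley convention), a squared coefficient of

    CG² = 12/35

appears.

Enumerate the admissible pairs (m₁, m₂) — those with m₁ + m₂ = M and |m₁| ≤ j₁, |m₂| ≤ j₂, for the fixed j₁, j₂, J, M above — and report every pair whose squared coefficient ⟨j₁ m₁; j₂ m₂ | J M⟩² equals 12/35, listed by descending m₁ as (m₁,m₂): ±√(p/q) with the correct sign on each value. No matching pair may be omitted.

Admissible pairs with m₁+m₂ = M = 2: (0,2), (1,1), (2,0), (3,-1)
  (m₁,m₂)=(3,-1): CG² = 27/140, CG = +√(27/140)
  (m₁,m₂)=(2,0): CG² = 12/35, CG = +√(12/35)   ← matches the target
  (m₁,m₂)=(1,1): CG² = 1/28, CG = −√(1/28)
  (m₁,m₂)=(0,2): CG² = 3/7, CG = −√(3/7)
Pairs with CG² = 12/35: (2,0): +√(12/35)

(2,0): +√(12/35)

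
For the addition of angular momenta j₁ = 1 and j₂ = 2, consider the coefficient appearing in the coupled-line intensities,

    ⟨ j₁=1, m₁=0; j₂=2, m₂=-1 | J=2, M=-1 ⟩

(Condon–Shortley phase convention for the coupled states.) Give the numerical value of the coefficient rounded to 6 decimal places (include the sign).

+0.408248  (= +√(1/6))

√[5·1!1!3!/6! · 1!1!1!3!1!3!] = √(3/2)
  +(−1)^0/∏(0,1,1,1,0,2)! = 1/2  (running 1/2)
  +(−1)^1/∏(1,0,0,0,1,3)! = -1/6  (running 1/3)
⟨..|..⟩ = √(3/2)·(1/3) = +0.408248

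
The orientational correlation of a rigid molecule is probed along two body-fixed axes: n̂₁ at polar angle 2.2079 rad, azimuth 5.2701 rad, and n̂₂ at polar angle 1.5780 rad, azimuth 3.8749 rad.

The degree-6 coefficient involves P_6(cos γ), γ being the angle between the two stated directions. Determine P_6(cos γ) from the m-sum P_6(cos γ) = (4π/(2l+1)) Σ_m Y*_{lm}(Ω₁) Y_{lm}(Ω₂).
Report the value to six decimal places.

Expand P_6 via completeness: Σ_{m} conj(Y_{6,m}) at Ω₁ times Y_{6,m} at Ω₂ —
  m=-6: (0.12759 + 0.02649j) × (-0.14852 + 0.45961j) = -0.03112 + 0.05471j  (running Σ = -0.03112 + 0.05471j)
  m=-5: (-0.11550 - 0.31346j) × (-0.01043 + 0.00604j) = 0.00310 + 0.00257j  (running Σ = -0.02802 + 0.05728j)
  m=-4: (-0.26418 + 0.34036j) × (0.34883 + 0.07375j) = -0.11726 + 0.09924j  (running Σ = -0.14528 + 0.15652j)
  m=-3: (0.17869 + 0.01835j) × (0.00828 + 0.01138j) = 0.00127 + 0.00219j  (running Σ = -0.14401 + 0.15871j)
  m=-2: (0.11451 + 0.23384j) × (0.03384 - 0.32361j) = 0.07955 - 0.02914j  (running Σ = -0.06446 + 0.12956j)
  m=-1: (0.15469 - 0.24799j) × (0.01102 - 0.00993j) = -0.00076 - 0.00427j  (running Σ = -0.06522 + 0.12529j)
  m=0: (0.18734 + 0.00000j) × (-0.31750 + 0.00000j) = -0.05948 + 0.00000j  (running Σ = -0.12470 + 0.12529j)
  m=1: (-0.15469 - 0.24799j) × (-0.01102 - 0.00993j) = -0.00076 + 0.00427j  (running Σ = -0.12546 + 0.12956j)
  m=2: (0.11451 - 0.23384j) × (0.03384 + 0.32361j) = 0.07955 + 0.02914j  (running Σ = -0.04591 + 0.15871j)
  m=3: (-0.17869 + 0.01835j) × (-0.00828 + 0.01138j) = 0.00127 - 0.00219j  (running Σ = -0.04464 + 0.15652j)
  m=4: (-0.26418 - 0.34036j) × (0.34883 - 0.07375j) = -0.11726 - 0.09924j  (running Σ = -0.16189 + 0.05728j)
  m=5: (0.11550 - 0.31346j) × (0.01043 + 0.00604j) = 0.00310 - 0.00257j  (running Σ = -0.15880 + 0.05471j)
  m=6: (0.12759 - 0.02649j) × (-0.14852 - 0.45961j) = -0.03112 - 0.05471j  (running Σ = -0.18992 + 0.00000j)
Σ over m = -0.18992 + 0.00000j; ×(4π/13) → -0.18358 + 0.00000j. Real part: -0.183583

-0.183583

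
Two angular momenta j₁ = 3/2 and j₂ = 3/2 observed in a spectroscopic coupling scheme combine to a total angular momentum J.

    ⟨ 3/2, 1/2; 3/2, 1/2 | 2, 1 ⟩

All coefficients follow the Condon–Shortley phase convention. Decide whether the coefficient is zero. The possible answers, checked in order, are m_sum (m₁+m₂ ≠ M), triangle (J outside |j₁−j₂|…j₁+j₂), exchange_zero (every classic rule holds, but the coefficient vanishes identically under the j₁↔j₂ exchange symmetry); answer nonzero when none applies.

m-sum: m₁+m₂ = 1/2+1/2 = 1, M = 1  ✓
triangle: |j₁−j₂| = 0 ≤ J = 2 ≤ j₁+j₂ = 3  ✓
exchange: j₁=j₂ and m₁=m₂, and (−1)^(j₁+j₂−J) = (−1)^1 = −1 forces ⟨j₁m₁;j₂m₂|JM⟩ = −⟨j₂m₂;j₁m₁|JM⟩ = −⟨j₁m₁;j₂m₂|JM⟩ ⇒ the coefficient vanishes identically
Racah sum check: Σ_k collapses to 0 ⇒ CG = 0

exchange_zero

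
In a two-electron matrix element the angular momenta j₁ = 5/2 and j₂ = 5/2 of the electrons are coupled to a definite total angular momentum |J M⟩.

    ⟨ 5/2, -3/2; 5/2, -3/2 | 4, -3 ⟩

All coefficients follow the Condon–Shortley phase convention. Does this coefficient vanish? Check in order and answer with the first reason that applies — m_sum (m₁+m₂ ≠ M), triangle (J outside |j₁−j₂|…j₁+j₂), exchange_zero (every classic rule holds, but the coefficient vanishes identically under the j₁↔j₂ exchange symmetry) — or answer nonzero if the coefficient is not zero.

m-sum: m₁+m₂ = -3/2+(-3/2) = -3, M = -3  ✓
triangle: |j₁−j₂| = 0 ≤ J = 4 ≤ j₁+j₂ = 5  ✓
exchange: j₁=j₂ and m₁=m₂, and (−1)^(j₁+j₂−J) = (−1)^1 = −1 forces ⟨j₁m₁;j₂m₂|JM⟩ = −⟨j₂m₂;j₁m₁|JM⟩ = −⟨j₁m₁;j₂m₂|JM⟩ ⇒ the coefficient vanishes identically
Racah sum check: Σ_k collapses to 0 ⇒ CG = 0

exchange_zero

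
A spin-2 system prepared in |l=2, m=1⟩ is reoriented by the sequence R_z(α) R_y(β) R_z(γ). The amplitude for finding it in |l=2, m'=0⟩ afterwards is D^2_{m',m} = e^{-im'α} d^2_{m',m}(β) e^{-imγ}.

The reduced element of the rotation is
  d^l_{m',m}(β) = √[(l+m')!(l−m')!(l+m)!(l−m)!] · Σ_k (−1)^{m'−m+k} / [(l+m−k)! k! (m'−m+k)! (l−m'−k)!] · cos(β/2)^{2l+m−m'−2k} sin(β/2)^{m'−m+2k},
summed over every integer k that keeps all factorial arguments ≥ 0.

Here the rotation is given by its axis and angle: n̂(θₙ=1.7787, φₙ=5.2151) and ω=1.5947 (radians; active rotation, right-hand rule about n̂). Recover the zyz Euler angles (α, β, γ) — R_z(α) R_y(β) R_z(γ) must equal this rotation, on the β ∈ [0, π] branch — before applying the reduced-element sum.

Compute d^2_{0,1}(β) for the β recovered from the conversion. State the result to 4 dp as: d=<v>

d=0.0241

Axis–angle → zyz. n̂ = (sinθₙcosφₙ, sinθₙsinφₙ, cosθₙ) = (+0.471428, -0.857410, -0.206409), ω = 1.5947.
R = I cosω + sinω [n̂]ₓ + (1−cosω) n̂n̂ᵀ gives
  R = [+0.203655, -0.207517, -0.956797; -0.620218, +0.728821, -0.290086; +0.757532, +0.652500, +0.019722]
β = atan2(√(R₁₃²+R₂₃²), R₃₃) = 1.551073; α = atan2(R₂₃, R₁₃) mod 2π = 3.435968; γ = atan2(R₃₂, −R₃₁) mod 2π = 2.430546
d^2_{0,1}(β=1.5511) via the finite sum:
c=cos(1.551073/2)=0.714045, s=sin(1.551073/2)=0.700099; N=√[2·2·6·1]=4.898979
Admissible k: 1..2 (factorial args all ≥0)
  k=1: (−1)^0·4.8990/(2)·0.7140^3·0.7001^1 = +0.624328
  k=2: (−1)^1·4.8990/(2)·0.7140^1·0.7001^3 = -0.600179
d^2_{0,1}(1.5511) = +0.624328 -0.600179 = +0.024149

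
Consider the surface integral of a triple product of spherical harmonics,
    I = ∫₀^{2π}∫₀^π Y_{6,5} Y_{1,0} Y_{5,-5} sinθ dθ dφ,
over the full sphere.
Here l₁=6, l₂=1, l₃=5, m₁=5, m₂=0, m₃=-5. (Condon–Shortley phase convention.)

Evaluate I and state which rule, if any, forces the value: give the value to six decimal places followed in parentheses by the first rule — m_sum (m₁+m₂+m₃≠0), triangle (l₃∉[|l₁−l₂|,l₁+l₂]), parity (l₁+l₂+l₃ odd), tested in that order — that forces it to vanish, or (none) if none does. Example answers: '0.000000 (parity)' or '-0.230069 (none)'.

-0.135514 (none)

Checks pass: Σm=0; 12 even; l₃=5∈[5,7].
(2·6+1)(2·1+1)(2·5+1) = 429
Δ: 2! 10! 0! / 13! → 1/858
sum: t=1:−1/14400 = -1/14400
3j²(6 1 5; 0 0 0) = Δ·Π!·Σ² = 6/143  (sign +1)
sum: t=1:−1/3628800 = -1/3628800
3j²(6 1 5; 5 0 -5) = Δ·Π!·Σ² = 1/78  (sign -1)
combine: 4πI² = 429·6/143·1/78 = 3/13
take √, sign -1: I = -0.13551395
No selection rule forces the value: the integral is nonzero (none).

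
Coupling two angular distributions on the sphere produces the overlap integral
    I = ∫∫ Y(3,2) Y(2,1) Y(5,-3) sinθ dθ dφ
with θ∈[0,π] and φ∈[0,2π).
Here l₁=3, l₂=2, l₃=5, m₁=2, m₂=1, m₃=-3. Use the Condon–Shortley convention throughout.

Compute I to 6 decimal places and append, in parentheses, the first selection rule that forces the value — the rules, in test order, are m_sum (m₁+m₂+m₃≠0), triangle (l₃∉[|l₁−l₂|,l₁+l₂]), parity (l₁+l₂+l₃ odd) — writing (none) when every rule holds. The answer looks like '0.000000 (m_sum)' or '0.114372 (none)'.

-0.253584 (none)

Checks pass: Σm=0; 10 even; l₃=5∈[1,5].
(2·3+1)(2·2+1)(2·5+1) = 385
Δ: 0! 6! 4! / 11! → 1/2310
sum: t=0:+1/144 = 1/144
3j²(3 2 5; 0 0 0) = Δ·Π!·Σ² = 10/231  (sign -1)
sum: t=0:+1/720 = 1/720
3j²(3 2 5; 2 1 -3) = Δ·Π!·Σ² = 8/165  (sign +1)
combine: 4πI² = 385·10/231·8/165 = 80/99
take √, sign -1: I = -0.25358436
No selection rule forces the value: the integral is nonzero (none).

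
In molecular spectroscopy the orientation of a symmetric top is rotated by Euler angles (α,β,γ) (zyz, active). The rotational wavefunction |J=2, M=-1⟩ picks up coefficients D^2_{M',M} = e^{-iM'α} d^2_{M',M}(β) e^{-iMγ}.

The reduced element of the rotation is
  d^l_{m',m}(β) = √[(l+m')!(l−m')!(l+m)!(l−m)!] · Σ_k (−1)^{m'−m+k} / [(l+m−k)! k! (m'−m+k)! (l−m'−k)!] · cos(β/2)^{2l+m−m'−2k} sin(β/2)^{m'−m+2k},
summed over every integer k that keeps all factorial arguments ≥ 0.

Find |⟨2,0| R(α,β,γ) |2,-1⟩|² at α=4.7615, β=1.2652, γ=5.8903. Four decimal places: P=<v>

P=0.1235

D^2_{0,-1}(4.7615,1.2652,5.8903) = e^{-i·0·4.7615}·d^2_{0,-1}(1.2652)·e^{-i·-1·5.8903}. Compute d first:
c=cos(1.265200/2)=0.806493, s=sin(1.265200/2)=0.591244; N=√[2·2·1·6]=4.898979
The bounds max(0,m−m')=0 and min(l+m,l−m')=1 give 2 terms
  k=0: (−1)^1·4.8990/(2)·0.8065^3·0.5912^1 = -0.759703
  k=1: (−1)^2·4.8990/(2)·0.8065^1·0.5912^3 = +0.408297
d^2_{0,-1}(1.2652) = -0.759703 +0.408297 = -0.351407
|D^2_{0,-1}|² = |d^2_{0,-1}(β)|² = (-0.351407)² = 0.123487 (the z-rotation phases have unit modulus)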